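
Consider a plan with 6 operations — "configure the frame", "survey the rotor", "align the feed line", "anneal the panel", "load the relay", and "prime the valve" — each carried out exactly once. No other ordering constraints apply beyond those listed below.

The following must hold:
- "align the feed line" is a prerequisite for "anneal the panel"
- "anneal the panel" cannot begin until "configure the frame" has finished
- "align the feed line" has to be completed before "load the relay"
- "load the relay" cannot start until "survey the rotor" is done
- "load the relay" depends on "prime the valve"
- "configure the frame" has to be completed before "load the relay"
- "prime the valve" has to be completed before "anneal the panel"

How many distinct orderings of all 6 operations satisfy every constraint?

54

4 operations have no prerequisites ("configure the frame", "survey the rotor", "align the feed line", "prime the valve"), so any of them could come first.
Counting all ways to extend the partial order to a total order gives 54.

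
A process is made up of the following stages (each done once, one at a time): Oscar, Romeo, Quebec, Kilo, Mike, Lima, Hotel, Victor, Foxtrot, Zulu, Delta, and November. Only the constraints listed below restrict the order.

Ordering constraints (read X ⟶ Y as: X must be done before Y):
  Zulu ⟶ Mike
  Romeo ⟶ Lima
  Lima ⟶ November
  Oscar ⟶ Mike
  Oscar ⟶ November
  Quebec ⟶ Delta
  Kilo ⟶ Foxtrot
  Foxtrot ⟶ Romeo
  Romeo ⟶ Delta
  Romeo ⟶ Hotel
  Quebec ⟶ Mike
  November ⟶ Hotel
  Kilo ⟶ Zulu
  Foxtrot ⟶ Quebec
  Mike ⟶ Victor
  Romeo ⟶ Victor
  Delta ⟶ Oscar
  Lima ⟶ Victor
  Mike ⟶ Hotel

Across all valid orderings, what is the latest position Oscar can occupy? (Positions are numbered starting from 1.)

8

Every stage that must follow Oscar has to come after it. Tracing all chains starting from Oscar, those stages are: Mike, Hotel, Victor, November — 4 in total.
With 4 mandatory successors out of 12 stages total, the latest slot for Oscar is 12−4 = 8, and it's reachable by doing all non-successors before Oscar.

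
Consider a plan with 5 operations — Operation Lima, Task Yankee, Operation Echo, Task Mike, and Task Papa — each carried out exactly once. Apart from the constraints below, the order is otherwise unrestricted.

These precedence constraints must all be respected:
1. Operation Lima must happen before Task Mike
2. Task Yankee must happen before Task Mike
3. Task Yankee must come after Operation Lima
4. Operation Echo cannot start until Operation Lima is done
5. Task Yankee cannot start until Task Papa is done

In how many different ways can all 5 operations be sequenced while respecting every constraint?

7

The operations with no prerequisites are Operation Lima, Task Papa; any of them can be placed first.
Enumerating by repeatedly choosing an available operation (one whose prerequisites are all placed) gives 7 distinct complete orderings.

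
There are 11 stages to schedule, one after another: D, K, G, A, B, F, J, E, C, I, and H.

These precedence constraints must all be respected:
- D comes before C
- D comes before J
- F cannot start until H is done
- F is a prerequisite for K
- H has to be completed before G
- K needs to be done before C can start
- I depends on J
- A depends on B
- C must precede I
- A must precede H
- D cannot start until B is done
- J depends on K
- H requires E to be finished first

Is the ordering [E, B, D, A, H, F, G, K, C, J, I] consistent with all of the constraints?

Yes

Going through the constraints one by one, each required predecessor appears earlier in the sequence than its dependent — e.g. D (position 3) is before J (position 10), as required.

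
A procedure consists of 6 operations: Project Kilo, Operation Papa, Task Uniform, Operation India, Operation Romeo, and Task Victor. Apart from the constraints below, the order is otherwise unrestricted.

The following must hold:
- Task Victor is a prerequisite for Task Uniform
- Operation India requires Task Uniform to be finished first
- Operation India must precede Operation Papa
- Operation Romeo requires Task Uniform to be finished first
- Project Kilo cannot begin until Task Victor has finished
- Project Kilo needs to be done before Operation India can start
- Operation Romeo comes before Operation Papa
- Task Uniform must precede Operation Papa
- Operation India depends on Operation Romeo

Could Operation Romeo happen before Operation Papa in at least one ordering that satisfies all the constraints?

Yes

Every valid ordering already has Operation Romeo before Operation Papa (the constraints require it), so in particular at least one does.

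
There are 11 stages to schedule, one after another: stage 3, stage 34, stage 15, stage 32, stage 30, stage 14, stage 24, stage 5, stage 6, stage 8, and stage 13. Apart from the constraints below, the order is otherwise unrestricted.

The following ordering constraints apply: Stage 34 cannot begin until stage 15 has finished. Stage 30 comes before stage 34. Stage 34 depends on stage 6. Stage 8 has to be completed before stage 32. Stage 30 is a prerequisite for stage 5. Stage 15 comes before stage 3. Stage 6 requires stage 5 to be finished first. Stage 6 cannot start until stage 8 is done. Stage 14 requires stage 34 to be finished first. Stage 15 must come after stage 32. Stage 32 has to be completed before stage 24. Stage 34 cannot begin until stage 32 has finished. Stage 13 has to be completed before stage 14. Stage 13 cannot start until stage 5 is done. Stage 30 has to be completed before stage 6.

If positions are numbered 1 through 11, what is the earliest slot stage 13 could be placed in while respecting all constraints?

3

The stages that are forced before stage 13, directly or transitively, are stage 30, stage 5. That's 2 stages.
So at minimum 2 stages come before stage 13, putting stage 13 no earlier than position 3. That position is achievable by scheduling exactly those predecessors first.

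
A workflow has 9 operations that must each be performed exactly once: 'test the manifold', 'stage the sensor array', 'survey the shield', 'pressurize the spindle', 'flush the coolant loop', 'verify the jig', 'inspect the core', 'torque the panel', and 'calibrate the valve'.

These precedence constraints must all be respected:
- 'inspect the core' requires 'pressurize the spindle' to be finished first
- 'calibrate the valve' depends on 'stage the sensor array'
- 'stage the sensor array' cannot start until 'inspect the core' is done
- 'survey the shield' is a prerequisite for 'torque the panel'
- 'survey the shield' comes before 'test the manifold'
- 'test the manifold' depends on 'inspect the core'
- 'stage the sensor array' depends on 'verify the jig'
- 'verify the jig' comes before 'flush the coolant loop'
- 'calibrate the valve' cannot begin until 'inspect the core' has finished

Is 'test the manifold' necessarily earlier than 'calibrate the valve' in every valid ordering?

No

No chain of constraints connects 'test the manifold' to 'calibrate the valve' in either direction.
There exist valid orderings with 'calibrate the valve' before 'test the manifold', so 'test the manifold' is not required to come first.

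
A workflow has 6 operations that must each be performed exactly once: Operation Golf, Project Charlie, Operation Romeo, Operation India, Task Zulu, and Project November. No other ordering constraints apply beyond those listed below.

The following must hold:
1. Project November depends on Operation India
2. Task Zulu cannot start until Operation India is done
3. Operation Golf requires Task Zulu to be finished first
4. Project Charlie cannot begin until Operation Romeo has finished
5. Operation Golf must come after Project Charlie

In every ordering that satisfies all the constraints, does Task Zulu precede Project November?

No chain of constraints connects Task Zulu to Project November in either direction.
So Task Zulu can come before Project November or after — it is not forced.

No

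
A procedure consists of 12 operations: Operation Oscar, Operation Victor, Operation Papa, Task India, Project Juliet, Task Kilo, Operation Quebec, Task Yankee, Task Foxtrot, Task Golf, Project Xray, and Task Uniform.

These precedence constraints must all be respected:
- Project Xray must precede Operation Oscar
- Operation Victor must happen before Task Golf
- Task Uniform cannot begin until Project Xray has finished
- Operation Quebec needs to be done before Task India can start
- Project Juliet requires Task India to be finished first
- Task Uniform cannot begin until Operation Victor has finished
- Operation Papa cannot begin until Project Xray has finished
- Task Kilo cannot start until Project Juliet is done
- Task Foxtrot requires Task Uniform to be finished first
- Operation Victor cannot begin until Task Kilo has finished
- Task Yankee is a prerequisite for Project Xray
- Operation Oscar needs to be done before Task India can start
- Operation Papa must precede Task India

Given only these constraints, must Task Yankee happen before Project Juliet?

Chaining the stated constraints: Task Yankee → Project Xray → Operation Oscar → Task India → Project Juliet.
Hence Task Yankee necessarily comes before Project Juliet.

Yes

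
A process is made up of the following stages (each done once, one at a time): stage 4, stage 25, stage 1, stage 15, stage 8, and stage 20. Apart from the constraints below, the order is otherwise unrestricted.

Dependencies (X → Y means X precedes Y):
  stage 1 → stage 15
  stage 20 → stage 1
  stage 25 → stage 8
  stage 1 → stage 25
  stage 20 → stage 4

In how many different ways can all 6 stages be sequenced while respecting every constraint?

Stage 20 is the only stage with nothing required before it, so every ordering starts there.
Counting all ways to extend the partial order to a total order gives 15.

15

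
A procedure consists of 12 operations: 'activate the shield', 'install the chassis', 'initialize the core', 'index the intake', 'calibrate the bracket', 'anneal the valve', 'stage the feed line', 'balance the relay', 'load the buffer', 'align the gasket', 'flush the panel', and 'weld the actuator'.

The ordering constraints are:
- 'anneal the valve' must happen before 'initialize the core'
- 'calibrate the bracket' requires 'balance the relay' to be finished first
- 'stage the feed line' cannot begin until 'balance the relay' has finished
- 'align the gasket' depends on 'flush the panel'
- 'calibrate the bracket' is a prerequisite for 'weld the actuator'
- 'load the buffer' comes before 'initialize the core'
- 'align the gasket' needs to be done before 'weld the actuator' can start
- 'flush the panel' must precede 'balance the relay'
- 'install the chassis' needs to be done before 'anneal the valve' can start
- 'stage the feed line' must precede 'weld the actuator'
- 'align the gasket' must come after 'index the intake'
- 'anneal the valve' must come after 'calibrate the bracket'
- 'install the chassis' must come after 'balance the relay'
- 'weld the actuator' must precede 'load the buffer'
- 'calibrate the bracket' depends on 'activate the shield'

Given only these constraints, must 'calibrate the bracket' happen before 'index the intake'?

No

'calibrate the bracket' and 'index the intake' are not related by any chain of constraints.
There exist valid orderings with 'index the intake' before 'calibrate the bracket', so 'calibrate the bracket' is not required to come first.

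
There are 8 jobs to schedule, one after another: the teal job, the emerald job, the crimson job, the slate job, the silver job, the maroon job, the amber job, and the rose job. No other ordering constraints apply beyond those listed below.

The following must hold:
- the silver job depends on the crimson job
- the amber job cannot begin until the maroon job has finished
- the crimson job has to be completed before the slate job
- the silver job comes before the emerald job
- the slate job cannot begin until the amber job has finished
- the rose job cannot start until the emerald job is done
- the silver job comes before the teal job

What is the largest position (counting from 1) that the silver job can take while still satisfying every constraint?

5

Following every chain forward from the silver job, the jobs that must come later are the teal job, the emerald job, the rose job — 3 of them.
With 3 mandatory successors out of 8 jobs total, the latest slot for the silver job is 8−3 = 5, and it's reachable by doing all non-successors before the silver job.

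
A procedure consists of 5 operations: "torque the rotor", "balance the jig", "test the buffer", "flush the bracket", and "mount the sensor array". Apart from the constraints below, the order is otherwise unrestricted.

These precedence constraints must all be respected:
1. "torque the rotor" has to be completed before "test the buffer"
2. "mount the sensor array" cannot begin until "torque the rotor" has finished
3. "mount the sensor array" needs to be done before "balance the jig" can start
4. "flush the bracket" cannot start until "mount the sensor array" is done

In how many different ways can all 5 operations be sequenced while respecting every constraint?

"torque the rotor" is the only operation with nothing required before it, so every ordering starts there.
Enumerating by repeatedly choosing an available operation (one whose prerequisites are all placed) gives 8 distinct complete orderings.

8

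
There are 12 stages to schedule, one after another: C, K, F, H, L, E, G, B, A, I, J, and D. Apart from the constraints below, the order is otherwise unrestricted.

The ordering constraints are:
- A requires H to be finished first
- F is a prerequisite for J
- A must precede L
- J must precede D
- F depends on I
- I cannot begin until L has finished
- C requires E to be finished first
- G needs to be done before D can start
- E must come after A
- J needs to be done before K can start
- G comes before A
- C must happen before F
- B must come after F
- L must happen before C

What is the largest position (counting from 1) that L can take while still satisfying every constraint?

5

The stages that are forced after L, directly or by a chain of constraints, are C, K, F, B, I, J, D. That's 7 stages.
With 7 mandatory successors out of 12 stages total, the latest slot for L is 12−7 = 5, and it's reachable by doing all non-successors before L.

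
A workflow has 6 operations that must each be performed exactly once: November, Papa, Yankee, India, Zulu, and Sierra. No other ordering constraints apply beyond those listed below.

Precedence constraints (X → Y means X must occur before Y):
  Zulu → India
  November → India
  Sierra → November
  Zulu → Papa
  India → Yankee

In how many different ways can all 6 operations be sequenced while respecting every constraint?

2 operations have no prerequisites (Zulu, Sierra), so any of them could come first.
Counting all ways to extend the partial order to a total order gives 12.

12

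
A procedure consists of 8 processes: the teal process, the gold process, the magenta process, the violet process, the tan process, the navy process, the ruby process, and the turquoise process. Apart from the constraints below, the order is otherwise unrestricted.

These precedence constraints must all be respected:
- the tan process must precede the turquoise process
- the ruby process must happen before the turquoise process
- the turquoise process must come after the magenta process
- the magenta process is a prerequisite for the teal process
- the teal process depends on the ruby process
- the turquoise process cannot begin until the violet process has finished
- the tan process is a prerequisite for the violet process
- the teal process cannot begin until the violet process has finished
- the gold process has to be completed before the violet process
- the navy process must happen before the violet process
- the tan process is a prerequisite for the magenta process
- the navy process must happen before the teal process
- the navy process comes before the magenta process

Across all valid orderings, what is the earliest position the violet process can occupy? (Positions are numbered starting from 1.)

4

Every process that must precede the violet process has to come before it. Tracing all chains that end at the violet process, those processes are: the gold process, the tan process, the navy process — 3 in total.
With 3 mandatory predecessors, the earliest the violet process can sit is position 3+1 = 4, and placing just those 3 first achieves it.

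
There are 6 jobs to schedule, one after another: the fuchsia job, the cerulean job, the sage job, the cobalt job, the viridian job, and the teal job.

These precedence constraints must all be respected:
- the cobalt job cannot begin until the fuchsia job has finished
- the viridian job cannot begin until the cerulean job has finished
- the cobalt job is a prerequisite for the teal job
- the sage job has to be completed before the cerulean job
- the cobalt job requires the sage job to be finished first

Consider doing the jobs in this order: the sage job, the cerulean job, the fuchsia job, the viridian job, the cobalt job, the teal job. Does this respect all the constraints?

Going through the constraints one by one, each required predecessor appears earlier in the sequence than its dependent — e.g. the sage job (position 1) is before the cobalt job (position 5), as required.

Yes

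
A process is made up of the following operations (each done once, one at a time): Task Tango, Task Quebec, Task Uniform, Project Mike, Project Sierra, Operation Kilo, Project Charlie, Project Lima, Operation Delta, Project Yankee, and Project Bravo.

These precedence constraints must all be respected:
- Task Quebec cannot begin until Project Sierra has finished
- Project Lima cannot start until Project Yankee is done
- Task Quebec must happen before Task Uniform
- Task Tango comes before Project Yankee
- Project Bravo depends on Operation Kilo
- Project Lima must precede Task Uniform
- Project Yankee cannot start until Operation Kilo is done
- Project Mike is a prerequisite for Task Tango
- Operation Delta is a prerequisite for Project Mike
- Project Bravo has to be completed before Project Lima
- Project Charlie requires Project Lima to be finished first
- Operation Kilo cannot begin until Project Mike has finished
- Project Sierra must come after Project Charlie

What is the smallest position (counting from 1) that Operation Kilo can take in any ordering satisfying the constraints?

3

The operations that are forced before Operation Kilo, directly or transitively, are Project Mike, Operation Delta. That's 2 operations.
So at minimum 2 operations come before Operation Kilo, putting Operation Kilo no earlier than position 3. That position is achievable by scheduling exactly those predecessors first.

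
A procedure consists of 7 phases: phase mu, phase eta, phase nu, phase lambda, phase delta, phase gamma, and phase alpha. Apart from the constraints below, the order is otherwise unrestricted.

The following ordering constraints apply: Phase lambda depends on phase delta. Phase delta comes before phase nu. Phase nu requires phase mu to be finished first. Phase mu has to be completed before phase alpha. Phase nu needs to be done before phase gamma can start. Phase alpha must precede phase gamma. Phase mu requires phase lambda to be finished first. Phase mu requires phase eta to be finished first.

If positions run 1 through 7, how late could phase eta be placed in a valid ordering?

3

Following every chain forward from phase eta, the phases that must come later are phase mu, phase nu, phase gamma, phase alpha — 4 of them.
With 4 mandatory successors out of 7 phases total, the latest slot for phase eta is 7−4 = 3, and it's reachable by doing all non-successors before phase eta.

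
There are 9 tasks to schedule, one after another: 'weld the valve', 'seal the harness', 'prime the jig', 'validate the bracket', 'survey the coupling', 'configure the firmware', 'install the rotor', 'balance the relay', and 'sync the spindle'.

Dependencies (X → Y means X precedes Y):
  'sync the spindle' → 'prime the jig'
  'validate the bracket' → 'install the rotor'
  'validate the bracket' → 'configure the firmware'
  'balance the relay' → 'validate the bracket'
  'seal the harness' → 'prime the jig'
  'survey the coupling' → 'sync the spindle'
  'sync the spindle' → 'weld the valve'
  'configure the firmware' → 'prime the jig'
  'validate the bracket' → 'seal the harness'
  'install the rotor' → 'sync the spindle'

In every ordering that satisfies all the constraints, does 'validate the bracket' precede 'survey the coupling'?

No

Nothing in the constraints links 'validate the bracket' and 'survey the coupling'; they are unordered relative to each other.
There exist valid orderings with 'survey the coupling' before 'validate the bracket', so 'validate the bracket' is not required to come first.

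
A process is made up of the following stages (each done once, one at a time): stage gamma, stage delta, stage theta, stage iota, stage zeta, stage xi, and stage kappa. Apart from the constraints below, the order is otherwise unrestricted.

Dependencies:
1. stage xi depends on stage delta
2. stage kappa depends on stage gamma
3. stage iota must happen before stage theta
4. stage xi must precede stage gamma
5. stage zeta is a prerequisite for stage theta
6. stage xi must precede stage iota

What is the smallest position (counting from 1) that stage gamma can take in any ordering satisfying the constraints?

Working backwards through the constraints from stage gamma, its full set of required predecessors is stage delta, stage xi — 2 of them.
So at minimum 2 stages come before stage gamma, putting stage gamma no earlier than position 3. That position is achievable by scheduling exactly those predecessors first.

3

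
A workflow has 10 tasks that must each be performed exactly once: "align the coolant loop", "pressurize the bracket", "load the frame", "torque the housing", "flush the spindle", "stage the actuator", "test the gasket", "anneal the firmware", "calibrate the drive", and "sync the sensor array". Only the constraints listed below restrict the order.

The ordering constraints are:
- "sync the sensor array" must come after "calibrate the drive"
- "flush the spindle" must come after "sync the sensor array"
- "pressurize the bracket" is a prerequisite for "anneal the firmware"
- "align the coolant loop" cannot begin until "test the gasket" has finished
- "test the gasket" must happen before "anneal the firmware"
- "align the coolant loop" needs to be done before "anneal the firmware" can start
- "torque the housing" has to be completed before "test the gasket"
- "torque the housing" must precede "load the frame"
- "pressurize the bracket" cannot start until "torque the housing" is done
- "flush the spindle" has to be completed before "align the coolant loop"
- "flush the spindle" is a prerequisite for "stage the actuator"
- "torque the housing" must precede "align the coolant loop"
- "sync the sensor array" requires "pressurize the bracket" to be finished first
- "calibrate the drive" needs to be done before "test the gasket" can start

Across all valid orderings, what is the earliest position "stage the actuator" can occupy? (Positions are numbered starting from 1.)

6

Working backwards through the constraints from "stage the actuator", its full set of required predecessors is "pressurize the bracket", "torque the housing", "flush the spindle", "calibrate the drive", "sync the sensor array" — 5 of them.
So at minimum 5 tasks come before "stage the actuator", putting "stage the actuator" no earlier than position 6. That position is achievable by scheduling exactly those predecessors first.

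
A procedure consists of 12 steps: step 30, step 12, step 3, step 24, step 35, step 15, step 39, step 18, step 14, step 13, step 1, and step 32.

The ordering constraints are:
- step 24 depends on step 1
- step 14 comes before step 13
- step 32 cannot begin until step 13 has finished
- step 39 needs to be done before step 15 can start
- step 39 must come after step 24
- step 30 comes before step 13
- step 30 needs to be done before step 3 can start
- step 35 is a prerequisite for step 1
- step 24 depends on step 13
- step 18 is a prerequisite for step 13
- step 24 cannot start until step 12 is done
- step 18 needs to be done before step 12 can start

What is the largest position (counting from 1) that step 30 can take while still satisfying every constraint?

6

Following every chain forward from step 30, the steps that must come later are step 3, step 24, step 15, step 39, step 13, step 32 — 6 of them.
With 6 mandatory successors out of 12 steps total, the latest slot for step 30 is 12−6 = 6, and it's reachable by doing all non-successors before step 30.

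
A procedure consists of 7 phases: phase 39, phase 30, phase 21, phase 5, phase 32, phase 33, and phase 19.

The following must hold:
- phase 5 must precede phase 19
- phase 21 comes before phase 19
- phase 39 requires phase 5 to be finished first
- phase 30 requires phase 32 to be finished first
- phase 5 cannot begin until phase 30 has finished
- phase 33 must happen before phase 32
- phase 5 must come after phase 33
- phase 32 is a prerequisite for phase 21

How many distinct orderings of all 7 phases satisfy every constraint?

Phase 33 is the only phase with nothing required before it, so every ordering starts there.
Systematically extending each partial ordering one phase at a time and counting, there are 7 complete orderings.

7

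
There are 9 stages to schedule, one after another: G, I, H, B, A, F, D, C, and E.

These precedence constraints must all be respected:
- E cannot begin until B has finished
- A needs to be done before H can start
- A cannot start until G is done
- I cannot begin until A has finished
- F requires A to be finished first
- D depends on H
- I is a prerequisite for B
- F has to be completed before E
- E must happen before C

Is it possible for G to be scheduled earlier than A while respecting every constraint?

G is actually forced before A by the constraints, so certainly some valid ordering has G first.

Yes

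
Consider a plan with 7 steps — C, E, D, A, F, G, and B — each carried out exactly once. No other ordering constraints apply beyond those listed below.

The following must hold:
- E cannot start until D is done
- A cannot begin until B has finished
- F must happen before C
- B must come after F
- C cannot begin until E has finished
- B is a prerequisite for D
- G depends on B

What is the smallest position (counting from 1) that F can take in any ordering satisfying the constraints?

1

Nothing is required before F; it can be the very first step.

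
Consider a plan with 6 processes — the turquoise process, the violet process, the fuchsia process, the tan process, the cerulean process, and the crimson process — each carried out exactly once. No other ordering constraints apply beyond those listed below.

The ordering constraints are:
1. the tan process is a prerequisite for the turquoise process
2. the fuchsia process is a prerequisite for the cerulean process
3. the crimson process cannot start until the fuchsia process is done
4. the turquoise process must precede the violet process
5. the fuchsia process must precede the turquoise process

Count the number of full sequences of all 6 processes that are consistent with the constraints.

32

The processes with no prerequisites are the fuchsia process, the tan process; any of them can be placed first.
Counting all ways to extend the partial order to a total order gives 32.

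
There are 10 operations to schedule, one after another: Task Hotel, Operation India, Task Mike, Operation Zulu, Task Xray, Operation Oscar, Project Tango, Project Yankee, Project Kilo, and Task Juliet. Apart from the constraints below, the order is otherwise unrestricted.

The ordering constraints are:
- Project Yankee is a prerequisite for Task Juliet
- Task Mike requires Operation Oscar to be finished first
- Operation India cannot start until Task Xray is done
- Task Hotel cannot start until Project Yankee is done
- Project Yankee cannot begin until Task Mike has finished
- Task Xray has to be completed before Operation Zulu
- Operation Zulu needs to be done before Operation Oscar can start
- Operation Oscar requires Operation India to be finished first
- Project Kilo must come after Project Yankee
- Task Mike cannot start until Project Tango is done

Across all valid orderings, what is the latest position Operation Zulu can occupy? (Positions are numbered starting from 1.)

Following every chain forward from Operation Zulu, the operations that must come later are Task Hotel, Task Mike, Operation Oscar, Project Yankee, Project Kilo, Task Juliet — 6 of them.
So at least 6 operations follow Operation Zulu, putting Operation Zulu no later than position 4. That position is achievable by scheduling everything else first.

4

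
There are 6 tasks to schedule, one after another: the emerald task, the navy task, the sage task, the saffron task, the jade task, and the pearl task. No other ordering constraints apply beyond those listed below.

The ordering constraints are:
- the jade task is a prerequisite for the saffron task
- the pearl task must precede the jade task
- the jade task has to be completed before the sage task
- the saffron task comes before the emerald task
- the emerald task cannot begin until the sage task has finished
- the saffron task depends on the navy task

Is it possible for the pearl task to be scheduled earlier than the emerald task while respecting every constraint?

Yes

Every valid ordering already has the pearl task before the emerald task (the constraints require it), so in particular at least one does.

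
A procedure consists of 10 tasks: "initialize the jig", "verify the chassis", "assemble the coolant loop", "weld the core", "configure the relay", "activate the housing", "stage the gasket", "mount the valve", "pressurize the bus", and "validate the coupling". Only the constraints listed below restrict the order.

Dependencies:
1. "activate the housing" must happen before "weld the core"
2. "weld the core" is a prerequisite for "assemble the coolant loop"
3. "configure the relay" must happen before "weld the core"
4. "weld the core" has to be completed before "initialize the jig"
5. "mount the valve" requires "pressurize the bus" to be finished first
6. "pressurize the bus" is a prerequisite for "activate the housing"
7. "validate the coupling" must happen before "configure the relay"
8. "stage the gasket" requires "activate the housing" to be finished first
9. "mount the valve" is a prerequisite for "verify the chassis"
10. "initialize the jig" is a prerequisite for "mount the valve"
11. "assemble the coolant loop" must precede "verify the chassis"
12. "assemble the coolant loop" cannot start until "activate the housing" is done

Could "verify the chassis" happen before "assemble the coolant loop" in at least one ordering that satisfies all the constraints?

Following "assemble the coolant loop" → "verify the chassis", "assemble the coolant loop" must precede "verify the chassis" in every valid ordering.
So no valid ordering can have "verify the chassis" before "assemble the coolant loop".

No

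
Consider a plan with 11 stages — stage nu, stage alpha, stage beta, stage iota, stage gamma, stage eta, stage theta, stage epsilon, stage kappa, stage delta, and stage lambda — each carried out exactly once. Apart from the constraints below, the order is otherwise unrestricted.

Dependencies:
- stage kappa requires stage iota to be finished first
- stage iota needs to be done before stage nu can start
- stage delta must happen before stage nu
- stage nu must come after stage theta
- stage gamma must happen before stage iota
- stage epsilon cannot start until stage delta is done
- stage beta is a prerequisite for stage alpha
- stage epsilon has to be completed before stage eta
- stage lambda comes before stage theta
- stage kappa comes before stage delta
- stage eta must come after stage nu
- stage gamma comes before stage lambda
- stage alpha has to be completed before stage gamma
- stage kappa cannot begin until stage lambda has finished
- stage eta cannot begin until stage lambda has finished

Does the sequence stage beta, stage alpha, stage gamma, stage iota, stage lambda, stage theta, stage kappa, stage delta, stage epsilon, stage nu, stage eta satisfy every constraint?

Every stated constraint is respected: stage lambda sits at position 5, ahead of stage eta at position 11, and each of the other listed pairs likewise has the predecessor earlier in the sequence.

Yes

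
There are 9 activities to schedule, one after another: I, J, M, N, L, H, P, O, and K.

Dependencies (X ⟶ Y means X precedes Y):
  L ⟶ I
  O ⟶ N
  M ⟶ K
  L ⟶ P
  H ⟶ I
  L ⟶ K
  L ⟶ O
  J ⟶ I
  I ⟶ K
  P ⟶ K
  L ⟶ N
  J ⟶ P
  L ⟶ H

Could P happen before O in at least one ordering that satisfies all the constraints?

The constraints leave P and O unordered relative to each other; nothing requires O earlier.
That means at least one valid schedule has P before O.

Yes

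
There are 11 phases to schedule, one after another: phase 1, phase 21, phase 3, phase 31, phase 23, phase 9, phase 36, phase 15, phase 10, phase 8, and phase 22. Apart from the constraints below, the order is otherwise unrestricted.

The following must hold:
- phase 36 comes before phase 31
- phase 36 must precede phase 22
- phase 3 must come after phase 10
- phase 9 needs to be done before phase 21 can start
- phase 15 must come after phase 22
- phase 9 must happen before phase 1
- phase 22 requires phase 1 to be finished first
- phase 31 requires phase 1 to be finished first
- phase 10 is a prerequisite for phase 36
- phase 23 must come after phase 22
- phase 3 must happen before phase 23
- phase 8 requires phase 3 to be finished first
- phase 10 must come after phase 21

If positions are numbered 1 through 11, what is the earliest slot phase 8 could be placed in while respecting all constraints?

The phases that are forced before phase 8, directly or transitively, are phase 21, phase 3, phase 9, phase 10. That's 4 phases.
With 4 mandatory predecessors, the earliest phase 8 can sit is position 4+1 = 5, and placing just those 4 first achieves it.

5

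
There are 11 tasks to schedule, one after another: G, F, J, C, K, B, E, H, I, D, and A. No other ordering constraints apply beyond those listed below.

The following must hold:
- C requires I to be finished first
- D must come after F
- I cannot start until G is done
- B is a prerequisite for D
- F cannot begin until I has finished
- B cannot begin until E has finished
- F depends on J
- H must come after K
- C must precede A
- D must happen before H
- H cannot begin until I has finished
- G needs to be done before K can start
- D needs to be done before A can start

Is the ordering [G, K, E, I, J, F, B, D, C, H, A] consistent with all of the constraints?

Yes

Going through the constraints one by one, each required predecessor appears earlier in the sequence than its dependent — e.g. K (position 2) is before H (position 10), as required.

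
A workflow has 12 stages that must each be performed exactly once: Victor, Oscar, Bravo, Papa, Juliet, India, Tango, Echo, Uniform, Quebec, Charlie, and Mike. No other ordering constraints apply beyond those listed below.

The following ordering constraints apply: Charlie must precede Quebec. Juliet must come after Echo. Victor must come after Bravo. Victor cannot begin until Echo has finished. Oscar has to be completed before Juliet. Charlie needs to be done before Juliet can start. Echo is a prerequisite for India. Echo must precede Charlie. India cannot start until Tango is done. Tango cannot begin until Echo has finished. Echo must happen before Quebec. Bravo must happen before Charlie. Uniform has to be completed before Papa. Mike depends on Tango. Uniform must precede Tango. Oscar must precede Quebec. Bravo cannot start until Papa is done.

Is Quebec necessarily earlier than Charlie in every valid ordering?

No

The constraints actually force Charlie before Quebec (via Charlie → Quebec), not the other way around.
So Quebec does not have to come before Charlie — it cannot.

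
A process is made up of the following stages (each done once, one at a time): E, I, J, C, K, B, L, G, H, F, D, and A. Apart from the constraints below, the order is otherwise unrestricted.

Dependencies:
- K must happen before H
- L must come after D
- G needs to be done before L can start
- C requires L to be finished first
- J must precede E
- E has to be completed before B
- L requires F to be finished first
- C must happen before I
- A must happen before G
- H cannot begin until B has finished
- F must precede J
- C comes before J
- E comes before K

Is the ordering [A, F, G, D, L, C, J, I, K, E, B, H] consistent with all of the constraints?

In the proposed order, K appears before E.
But one of the constraints requires E before K, so this ordering violates it.

No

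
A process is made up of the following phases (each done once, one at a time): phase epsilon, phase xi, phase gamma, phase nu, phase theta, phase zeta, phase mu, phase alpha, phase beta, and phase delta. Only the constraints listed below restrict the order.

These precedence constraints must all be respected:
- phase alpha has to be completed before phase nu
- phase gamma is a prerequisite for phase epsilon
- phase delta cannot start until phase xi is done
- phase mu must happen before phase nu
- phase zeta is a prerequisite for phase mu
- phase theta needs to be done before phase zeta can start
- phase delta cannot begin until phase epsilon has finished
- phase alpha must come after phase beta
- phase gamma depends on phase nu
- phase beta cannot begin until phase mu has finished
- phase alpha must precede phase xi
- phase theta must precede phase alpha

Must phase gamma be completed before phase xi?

Nothing in the constraints links phase gamma and phase xi; they are unordered relative to each other.
There exist valid orderings with phase xi before phase gamma, so phase gamma is not required to come first.

No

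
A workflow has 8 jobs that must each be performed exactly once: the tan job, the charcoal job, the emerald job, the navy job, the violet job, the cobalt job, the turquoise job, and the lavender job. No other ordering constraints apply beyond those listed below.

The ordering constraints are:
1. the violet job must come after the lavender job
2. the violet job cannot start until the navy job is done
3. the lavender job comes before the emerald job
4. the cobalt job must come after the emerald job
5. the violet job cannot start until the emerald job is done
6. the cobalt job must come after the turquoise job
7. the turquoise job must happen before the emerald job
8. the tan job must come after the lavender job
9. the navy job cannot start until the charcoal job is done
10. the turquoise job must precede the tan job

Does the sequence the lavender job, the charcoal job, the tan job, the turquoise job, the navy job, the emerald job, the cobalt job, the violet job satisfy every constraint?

No

Here the turquoise job comes after the tan job.
But one of the constraints requires the turquoise job before the tan job, so this ordering violates it.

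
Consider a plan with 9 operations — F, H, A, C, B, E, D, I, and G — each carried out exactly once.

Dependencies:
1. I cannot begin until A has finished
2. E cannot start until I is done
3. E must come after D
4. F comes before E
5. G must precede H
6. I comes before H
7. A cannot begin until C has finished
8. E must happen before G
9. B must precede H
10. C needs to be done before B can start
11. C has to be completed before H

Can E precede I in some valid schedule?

The constraints give a chain I → E, which forces I before E.
So no valid ordering can have E before I.

No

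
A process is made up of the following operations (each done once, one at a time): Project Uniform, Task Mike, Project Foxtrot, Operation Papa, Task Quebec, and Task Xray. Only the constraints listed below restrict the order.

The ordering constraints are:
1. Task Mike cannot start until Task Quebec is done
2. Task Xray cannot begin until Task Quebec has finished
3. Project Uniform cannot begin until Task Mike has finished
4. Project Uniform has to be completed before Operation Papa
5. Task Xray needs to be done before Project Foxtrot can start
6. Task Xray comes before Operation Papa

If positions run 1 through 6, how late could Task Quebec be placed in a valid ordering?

Following every chain forward from Task Quebec, the operations that must come later are Project Uniform, Task Mike, Project Foxtrot, Operation Papa, Task Xray — 5 of them.
With 5 mandatory successors out of 6 operations total, the latest slot for Task Quebec is 6−5 = 1, and it's reachable by doing all non-successors before Task Quebec.

1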